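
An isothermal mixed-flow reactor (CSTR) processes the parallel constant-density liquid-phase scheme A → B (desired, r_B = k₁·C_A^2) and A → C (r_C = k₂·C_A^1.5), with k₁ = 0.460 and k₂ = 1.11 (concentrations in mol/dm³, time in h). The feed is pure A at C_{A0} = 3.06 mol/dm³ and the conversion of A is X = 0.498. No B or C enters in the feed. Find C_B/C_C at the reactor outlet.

Exit C_A = C_{A0}(1−X) = 3.06×0.502 = 1.536 mol/dm³.
A CSTR operates uniformly at the exit composition, giving r_B = 1.085 and r_C = 2.113 (each k·C_A^n at C_A = 1.536).
Overall selectivity = C_B/C_C = r_Bτ/(r_Cτ) = r_B/r_C = 0.514.

0.514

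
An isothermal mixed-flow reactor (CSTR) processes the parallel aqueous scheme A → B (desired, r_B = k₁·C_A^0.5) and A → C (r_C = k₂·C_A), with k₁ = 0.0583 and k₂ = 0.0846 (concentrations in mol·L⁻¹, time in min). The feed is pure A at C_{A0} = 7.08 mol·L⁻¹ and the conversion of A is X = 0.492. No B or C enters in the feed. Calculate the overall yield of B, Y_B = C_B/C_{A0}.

Exit C_A = C_{A0}(1−X) = 7.08×0.508 = 3.597 mol·L⁻¹.
In a CSTR the entire volume is at exit conditions, so r_B = 0.0583×3.597^0.5 = 0.1106 and r_C = 0.0846×3.597 = 0.3043.
Fraction of consumed A going to B: r_B/(r_B+r_C) = 0.2665.
C_B = 0.2665·C_{A0}·X = 0.2665×7.08×0.492 = 0.928 mol·L⁻¹; Y_B = C_B/C_{A0} = 0.131.

0.131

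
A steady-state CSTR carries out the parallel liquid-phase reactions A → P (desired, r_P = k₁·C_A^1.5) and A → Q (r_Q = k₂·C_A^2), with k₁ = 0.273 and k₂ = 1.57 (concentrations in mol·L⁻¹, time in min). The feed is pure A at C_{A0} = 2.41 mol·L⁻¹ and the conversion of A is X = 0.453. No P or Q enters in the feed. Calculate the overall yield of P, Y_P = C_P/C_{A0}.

0.0596

Exit C_A = C_{A0}(1−X) = 2.41×0.547 = 1.318 mol·L⁻¹.
In a CSTR the entire volume is at exit conditions, so r_P = 0.273×1.318^1.5 = 0.4132 and r_Q = 1.57×1.318^2 = 2.728.
Fraction of consumed A going to P: r_P/(r_P+r_Q) = 0.1315.
C_P = 0.1315·C_{A0}·X = 0.1315×2.41×0.453 = 0.144 mol·L⁻¹; Y_P = C_P/C_{A0} = 0.0596.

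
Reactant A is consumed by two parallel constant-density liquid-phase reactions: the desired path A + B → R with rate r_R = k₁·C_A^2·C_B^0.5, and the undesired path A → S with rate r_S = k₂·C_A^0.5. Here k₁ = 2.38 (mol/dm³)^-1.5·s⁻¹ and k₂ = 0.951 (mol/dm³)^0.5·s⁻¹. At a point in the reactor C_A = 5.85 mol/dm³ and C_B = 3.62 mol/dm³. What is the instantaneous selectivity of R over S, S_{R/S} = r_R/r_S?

S_{R/S} = r_R/r_S = (k₁·C_A^2·C_B^0.5)/(k₂·C_A^0.5) = (k₁/k₂)·C_A^1.5·C_B^0.5.
= (2.38×5.850^2×3.620^0.5) / (0.951×5.850^0.5) = 155.0/2.300 = 67.4.

67.4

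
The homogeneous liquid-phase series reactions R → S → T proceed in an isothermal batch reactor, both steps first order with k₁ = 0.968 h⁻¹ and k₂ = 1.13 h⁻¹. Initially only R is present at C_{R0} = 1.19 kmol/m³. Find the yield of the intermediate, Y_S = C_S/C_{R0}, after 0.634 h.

Solving the coupled first-order balances gives C_S(t) = [k₁/(k₂−k₁)]·C_{R0}·(e^(−k₁t) − e^(−k₂t)).
e^(−k₁t) = e^(−0.968×0.634) = e^(−0.6137) = 0.5413; e^(−k₂t) = e^(−0.7164) = 0.4885.
C_S = 0.968×1.19/(1.13−0.968) × (0.5413−0.4885) = 7.111×0.05284 = 0.3757 kmol/m³.
Y_S = C_S/C_{R0} = 0.3757/1.19 = 0.316.

0.316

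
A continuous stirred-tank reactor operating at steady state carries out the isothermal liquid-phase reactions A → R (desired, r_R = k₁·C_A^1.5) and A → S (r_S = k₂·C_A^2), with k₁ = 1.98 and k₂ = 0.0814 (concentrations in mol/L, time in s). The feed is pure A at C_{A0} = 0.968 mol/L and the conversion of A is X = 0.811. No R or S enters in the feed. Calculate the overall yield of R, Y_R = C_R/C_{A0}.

Exit C_A = C_{A0}(1−X) = 0.968×0.189 = 0.1830 mol/L.
Rates in a CSTR are evaluated at the outlet concentration: r_R = 1.98×0.1830^1.5 = 0.1549, r_S = 0.0814×0.1830^2 = 0.002725.
Fraction of consumed A going to R: r_R/(r_R+r_S) = 0.9827.
C_R = 0.9827·C_{A0}·X = 0.9827×0.968×0.811 = 0.771 mol/L; Y_R = C_R/C_{A0} = 0.797.

0.797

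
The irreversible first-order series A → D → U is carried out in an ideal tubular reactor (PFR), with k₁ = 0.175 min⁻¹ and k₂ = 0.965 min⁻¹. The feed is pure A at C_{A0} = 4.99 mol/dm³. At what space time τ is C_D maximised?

For first-order series the maximum of C_D occurs at τ_opt = ln(k₂/k₁)/(k₂−k₁).
= ln(0.965/0.175)/(0.965−0.175) = ln(5.514)/0.7900 = 1.707/0.7900 = 2.16 min.

2.16 min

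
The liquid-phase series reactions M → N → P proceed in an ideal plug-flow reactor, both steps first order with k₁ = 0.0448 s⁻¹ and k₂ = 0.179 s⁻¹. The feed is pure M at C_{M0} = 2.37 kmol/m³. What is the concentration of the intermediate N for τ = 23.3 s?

The intermediate concentration in a first-order A→B→C sequence is C_N = k₁C_{M0}(e^(−k₁τ) − e^(−k₂τ))/(k₂−k₁).
e^(−k₁τ) = e^(−0.0448×23.3) = e^(−1.044) = 0.3521; e^(−k₂τ) = e^(−4.171) = 0.01544.
C_N = 0.0448×2.37/(0.179−0.0448) × (0.3521−0.01544) = 0.7912×0.3367 = 0.2664 kmol/m³.

0.266 kmol/m³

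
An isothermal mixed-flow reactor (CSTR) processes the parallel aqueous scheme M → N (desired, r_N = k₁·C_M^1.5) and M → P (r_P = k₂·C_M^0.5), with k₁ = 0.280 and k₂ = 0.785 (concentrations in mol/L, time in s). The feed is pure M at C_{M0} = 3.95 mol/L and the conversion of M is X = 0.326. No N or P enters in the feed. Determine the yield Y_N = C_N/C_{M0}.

Exit C_M = C_{M0}(1−X) = 3.95×0.674 = 2.662 mol/L.
A CSTR operates uniformly at the exit composition, giving r_N = 1.216 and r_P = 1.281 (each k·C_M^n at C_M = 2.662).
Fraction of consumed M going to N: r_N/(r_N+r_P) = 0.4871.
C_N = 0.4871·C_{M0}·X = 0.4871×3.95×0.326 = 0.627 mol/L; Y_N = C_N/C_{M0} = 0.159.

0.159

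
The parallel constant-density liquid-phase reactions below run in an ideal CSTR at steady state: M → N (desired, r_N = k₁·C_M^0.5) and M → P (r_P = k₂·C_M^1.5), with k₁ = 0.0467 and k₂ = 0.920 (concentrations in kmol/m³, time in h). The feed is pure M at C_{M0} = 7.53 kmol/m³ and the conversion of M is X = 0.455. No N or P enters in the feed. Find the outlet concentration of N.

Exit C_M = C_{M0}(1−X) = 7.53×0.545 = 4.104 kmol/m³.
Rates in a CSTR are evaluated at the outlet concentration: r_N = 0.0467×4.104^0.5 = 0.09460, r_P = 0.920×4.104^1.5 = 7.648.
Fraction of consumed M going to N: r_N/(r_N+r_P) = 0.01222.
C_N = 0.01222·C_{M0}·X = 0.01222×7.53×0.455 = 0.0419 kmol/m³.

0.0419 kmol/m³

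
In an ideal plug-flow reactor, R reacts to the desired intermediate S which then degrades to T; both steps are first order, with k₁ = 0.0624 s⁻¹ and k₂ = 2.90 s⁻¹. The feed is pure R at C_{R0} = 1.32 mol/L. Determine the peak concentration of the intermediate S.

For a first-order series the maximum intermediate yield is C_{S,max}/C_{R0} = (k₁/k₂)^[k₂/(k₂−k₁)].
= (0.0624/2.90)^(2.90/(2.90−0.0624)) = (0.02152)^(1.022) = 0.01978.
C_{S,max} = 0.01978×1.32 = 0.0261 mol/L.

0.0261 mol/L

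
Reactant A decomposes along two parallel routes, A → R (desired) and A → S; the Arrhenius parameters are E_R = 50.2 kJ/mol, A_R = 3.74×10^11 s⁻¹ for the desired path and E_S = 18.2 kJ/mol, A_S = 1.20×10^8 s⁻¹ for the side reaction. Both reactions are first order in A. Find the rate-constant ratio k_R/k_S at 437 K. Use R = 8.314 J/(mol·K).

Since both paths have the same order in A, the concentration cancels and S_{R/S} = k_R/k_S = (A_R/A_S)·exp[(E_S−E_R)/(RT)].
(E_S−E_R)/(RT) = (18.2−50.2)×10³/(8.314×437) = -32000/3633 = -8.808.
k_R/k_S = (3.74×10^11/1.20×10^8)·exp(-8.808) = 3117 × 1.496×10^-4 = 0.466.

0.466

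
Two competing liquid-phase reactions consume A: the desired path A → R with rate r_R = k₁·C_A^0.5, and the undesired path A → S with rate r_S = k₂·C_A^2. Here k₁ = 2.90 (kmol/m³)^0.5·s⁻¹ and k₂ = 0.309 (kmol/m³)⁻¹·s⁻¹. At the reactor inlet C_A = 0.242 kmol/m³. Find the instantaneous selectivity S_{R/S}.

78.8

S_{R/S} = r_R/r_S = (k₁·C_A^0.5)/(k₂·C_A^2) = (k₁/k₂)·C_A^-1.5.
= (2.90×0.2420^0.5) / (0.309×0.2420^2) = 1.427/0.01810 = 78.8.
The undesired path is higher order in A, so low C_A (CSTR or dilute feed) favours R.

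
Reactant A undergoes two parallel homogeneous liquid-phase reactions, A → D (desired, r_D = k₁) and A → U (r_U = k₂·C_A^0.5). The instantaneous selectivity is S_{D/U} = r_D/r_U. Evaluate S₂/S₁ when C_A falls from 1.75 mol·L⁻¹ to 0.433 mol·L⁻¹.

2.01

S_{D/U} = (k₁/k₂)·C_A^-0.5, so S₂/S₁ = (C_{A,2}/C_{A,1})^-0.5.
= (0.433/1.75)^(-0.5) = (0.2474)^(-0.5) = 2.01.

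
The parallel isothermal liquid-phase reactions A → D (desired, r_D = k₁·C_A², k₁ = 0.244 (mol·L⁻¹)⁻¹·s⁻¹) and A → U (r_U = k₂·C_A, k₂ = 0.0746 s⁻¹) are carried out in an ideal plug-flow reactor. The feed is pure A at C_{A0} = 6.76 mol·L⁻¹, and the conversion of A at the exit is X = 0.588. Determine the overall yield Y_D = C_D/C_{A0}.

C_A = C_{A0}(1−X) = 2.785 mol·L⁻¹.
Along a PFR/batch, dC_U/dC_A = −r_U/(r_D+r_U) = −k₂/(k₂+k₁·C_A).
Integrating from C_{A0} to C_A: C_U = (0.0746/0.244)·ln[(0.0746+0.244·6.76)/(0.0746+0.244·2.79)] = 0.3057·ln(1.724/0.7542) = 0.2528 mol·L⁻¹.
Then C_D = (C_{A0}−C_A) − C_U = 3.975 − 0.2528 = 3.722 mol·L⁻¹.
Y_D = C_D/C_{A0} = 3.722/6.76 = 0.551.

0.551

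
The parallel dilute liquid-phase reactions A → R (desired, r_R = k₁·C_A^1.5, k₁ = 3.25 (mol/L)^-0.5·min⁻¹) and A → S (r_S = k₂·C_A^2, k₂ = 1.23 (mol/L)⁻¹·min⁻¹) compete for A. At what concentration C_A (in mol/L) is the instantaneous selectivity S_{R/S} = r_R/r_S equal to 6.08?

S_{R/S} = (k₁/k₂)·C_A^-0.5 ⇒ C_A = (S·k₂/k₁)^(-2).
= (6.08×1.23/3.25)^(-2) = (2.301)^(-2) = 0.189 mol/L.

0.189 mol/L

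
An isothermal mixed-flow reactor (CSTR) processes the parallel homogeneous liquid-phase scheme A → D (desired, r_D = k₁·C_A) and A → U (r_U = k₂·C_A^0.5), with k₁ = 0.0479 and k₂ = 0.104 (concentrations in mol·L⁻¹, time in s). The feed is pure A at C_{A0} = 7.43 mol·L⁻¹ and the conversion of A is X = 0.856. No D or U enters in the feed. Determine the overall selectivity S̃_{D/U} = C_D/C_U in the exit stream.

0.476

Exit C_A = C_{A0}(1−X) = 7.43×0.144 = 1.070 mol·L⁻¹.
Rates in a CSTR are evaluated at the outlet concentration: r_D = 0.0479×1.070 = 0.05125, r_U = 0.104×1.070^0.5 = 0.1076.
Overall selectivity = C_D/C_U = r_Dτ/(r_Uτ) = r_D/r_U = 0.476.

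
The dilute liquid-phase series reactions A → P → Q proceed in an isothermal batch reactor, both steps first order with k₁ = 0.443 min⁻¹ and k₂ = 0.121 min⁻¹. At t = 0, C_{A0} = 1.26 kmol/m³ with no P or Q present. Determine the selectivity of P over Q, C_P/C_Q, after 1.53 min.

Solving the coupled first-order balances gives C_P(t) = [k₁/(k₂−k₁)]·C_{A0}·(e^(−k₁t) − e^(−k₂t)).
e^(−k₁t) = e^(−0.443×1.53) = e^(−0.6778) = 0.5077; e^(−k₂t) = e^(−0.1851) = 0.8310.
C_P = 0.443×1.26/(0.121−0.443) × (0.5077−0.8310) = (-1.733)×(-0.3233) = 0.5604 kmol/m³.
C_A = C_{A0}e^(−k₁t) = 0.6397 kmol/m³, so C_Q = C_{A0}−C_A−C_P = 0.05989 kmol/m³; C_P/C_Q = 9.36.

9.36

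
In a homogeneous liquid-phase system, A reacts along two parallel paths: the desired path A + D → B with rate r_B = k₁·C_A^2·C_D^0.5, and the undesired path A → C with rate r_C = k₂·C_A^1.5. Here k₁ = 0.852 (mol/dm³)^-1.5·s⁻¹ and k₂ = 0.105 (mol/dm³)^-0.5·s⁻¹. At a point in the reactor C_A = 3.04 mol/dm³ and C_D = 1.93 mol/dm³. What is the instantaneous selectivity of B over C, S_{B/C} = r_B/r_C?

19.7

S_{B/C} = r_B/r_C = (k₁·C_A^2·C_D^0.5)/(k₂·C_A^1.5) = (k₁/k₂)·C_A^0.5·C_D^0.5.
= (0.852×3.040^2×1.930^0.5) / (0.105×3.040^1.5) = 10.94/0.5565 = 19.7.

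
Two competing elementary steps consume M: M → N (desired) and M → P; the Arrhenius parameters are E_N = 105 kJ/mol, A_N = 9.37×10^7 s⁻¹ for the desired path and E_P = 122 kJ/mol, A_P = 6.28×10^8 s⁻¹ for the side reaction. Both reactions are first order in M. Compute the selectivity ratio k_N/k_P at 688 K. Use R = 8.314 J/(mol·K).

2.91

k_N/k_P = (A_N/A_P)·exp[−(E_N−E_P)/(RT)] = (A_N/A_P)·exp[(E_P−E_N)/(RT)].
(E_P−E_N)/(RT) = (122−105)×10³/(8.314×688) = 17000/5720 = 2.972.
k_N/k_P = (9.37×10^7/6.28×10^8)·exp(2.972) = 0.1492 × 19.53 = 2.91.
Since E_N < E_P, lowering the temperature improves selectivity toward N.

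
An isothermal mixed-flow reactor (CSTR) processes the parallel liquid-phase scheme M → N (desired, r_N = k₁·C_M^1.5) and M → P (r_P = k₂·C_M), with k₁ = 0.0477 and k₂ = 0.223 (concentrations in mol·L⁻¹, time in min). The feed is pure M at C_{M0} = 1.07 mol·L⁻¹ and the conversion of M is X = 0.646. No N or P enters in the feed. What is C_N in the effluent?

Exit C_M = C_{M0}(1−X) = 1.07×0.354 = 0.3788 mol·L⁻¹.
In a CSTR the entire volume is at exit conditions, so r_N = 0.0477×0.3788^1.5 = 0.01112 and r_P = 0.223×0.3788 = 0.08447.
Fraction of consumed M going to N: r_N/(r_N+r_P) = 0.1163.
C_N = 0.1163·C_{M0}·X = 0.1163×1.07×0.646 = 0.0804 mol·L⁻¹.

0.0804 mol·L⁻¹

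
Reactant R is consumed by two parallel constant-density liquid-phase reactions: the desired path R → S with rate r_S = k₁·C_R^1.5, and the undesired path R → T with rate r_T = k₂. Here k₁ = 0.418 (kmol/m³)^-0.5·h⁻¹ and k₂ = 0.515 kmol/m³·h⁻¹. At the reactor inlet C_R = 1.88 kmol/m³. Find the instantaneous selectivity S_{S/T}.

S_{S/T} = r_S/r_T = (k₁·C_R^1.5)/(k₂) = (k₁/k₂)·C_R^1.5.
= (0.418×1.880^1.5) / (0.515) = 1.077/0.5150 = 2.09.
Since the desired path is higher order in R, keeping C_R high (PFR or concentrated feed) favours S.

2.09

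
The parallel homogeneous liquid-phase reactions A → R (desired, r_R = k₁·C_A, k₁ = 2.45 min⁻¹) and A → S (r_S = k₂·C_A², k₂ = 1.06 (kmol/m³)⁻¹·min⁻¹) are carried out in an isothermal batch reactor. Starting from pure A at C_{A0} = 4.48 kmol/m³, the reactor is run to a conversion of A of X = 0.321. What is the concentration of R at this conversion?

0.550 kmol/m³

C_A = C_{A0}(1−X) = 3.042 kmol/m³.
Along a PFR/batch, dC_R/dC_A = −r_R/(r_R+r_S) = −k₁/(k₁+k₂·C_A).
Integrating from C_{A0} to C_A: C_R = (2.45/1.06)·ln[(2.45+1.06·4.48)/(2.45+1.06·3.04)] = 2.311·ln(7.199/5.674) = 0.5500 kmol/m³.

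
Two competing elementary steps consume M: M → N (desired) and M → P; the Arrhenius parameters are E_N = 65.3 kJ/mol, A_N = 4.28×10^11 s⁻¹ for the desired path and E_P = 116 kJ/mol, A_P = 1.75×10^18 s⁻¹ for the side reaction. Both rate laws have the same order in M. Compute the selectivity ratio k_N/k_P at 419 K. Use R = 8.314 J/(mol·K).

With equal orders, S_{N/P} = k_N/k_P = (A_N/A_P)·exp[(E_P−E_N)/(RT)].
(E_P−E_N)/(RT) = (116−65.3)×10³/(8.314×419) = 50700/3484 = 14.55.
k_N/k_P = (4.28×10^11/1.75×10^18)·exp(14.55) = 2.446×10^-7 × 2.093×10^6 = 0.512.

0.512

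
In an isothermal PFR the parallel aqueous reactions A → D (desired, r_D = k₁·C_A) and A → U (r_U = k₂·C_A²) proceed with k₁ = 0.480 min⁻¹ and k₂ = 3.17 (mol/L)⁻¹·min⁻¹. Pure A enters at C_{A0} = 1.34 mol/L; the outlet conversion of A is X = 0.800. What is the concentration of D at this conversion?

C_A = C_{A0}(1−X) = 0.2680 mol/L.
Along a PFR/batch, dC_D/dC_A = −r_D/(r_D+r_U) = −k₁/(k₁+k₂·C_A).
Integrating from C_{A0} to C_A: C_D = (0.480/3.17)·ln[(0.480+3.17·1.34)/(0.480+3.17·0.268)] = 0.1514·ln(4.728/1.330) = 0.1921 mol/L.

0.192 mol/L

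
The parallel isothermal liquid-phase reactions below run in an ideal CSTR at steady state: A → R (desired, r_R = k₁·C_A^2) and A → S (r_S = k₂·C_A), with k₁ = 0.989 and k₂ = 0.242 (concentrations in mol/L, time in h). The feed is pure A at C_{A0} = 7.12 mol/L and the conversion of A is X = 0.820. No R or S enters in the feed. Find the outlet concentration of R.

4.90 mol/L

Exit C_A = C_{A0}(1−X) = 7.12×0.180 = 1.282 mol/L.
In a CSTR the entire volume is at exit conditions, so r_R = 0.989×1.282^2 = 1.624 and r_S = 0.242×1.282 = 0.3101.
Fraction of consumed A going to R: r_R/(r_R+r_S) = 0.8397.
C_R = 0.8397·C_{A0}·X = 0.8397×7.12×0.820 = 4.90 mol/L.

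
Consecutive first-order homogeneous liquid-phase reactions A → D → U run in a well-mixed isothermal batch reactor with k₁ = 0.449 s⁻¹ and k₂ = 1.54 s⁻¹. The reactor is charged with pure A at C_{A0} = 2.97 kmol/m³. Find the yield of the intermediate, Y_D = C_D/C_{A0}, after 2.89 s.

The intermediate concentration in a first-order A→B→C sequence is C_D = k₁C_{A0}(e^(−k₁t) − e^(−k₂t))/(k₂−k₁).
e^(−k₁t) = e^(−0.449×2.89) = e^(−1.298) = 0.2732; e^(−k₂t) = e^(−4.451) = 0.01167.
C_D = 0.449×2.97/(1.54−0.449) × (0.2732−0.01167) = 1.222×0.2615 = 0.3196 kmol/m³.
Y_D = C_D/C_{A0} = 0.3196/2.97 = 0.108.

0.108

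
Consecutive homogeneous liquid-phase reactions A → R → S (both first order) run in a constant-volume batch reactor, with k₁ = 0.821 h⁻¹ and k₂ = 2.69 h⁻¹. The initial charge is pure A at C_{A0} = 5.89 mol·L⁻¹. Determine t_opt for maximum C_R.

For first-order series the maximum of C_R occurs at t_opt = ln(k₂/k₁)/(k₂−k₁).
= ln(2.69/0.821)/(2.69−0.821) = ln(3.276)/1.869 = 1.187/1.869 = 0.635 h.

0.635 h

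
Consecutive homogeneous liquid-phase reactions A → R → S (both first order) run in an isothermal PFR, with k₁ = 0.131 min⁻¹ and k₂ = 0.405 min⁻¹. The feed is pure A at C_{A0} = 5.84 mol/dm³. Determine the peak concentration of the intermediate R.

1.10 mol/dm³

Evaluating C_R at τ_opt = ln(k₂/k₁)/(k₂−k₁) gives C_{R,max}/C_{A0} = (k₁/k₂)^[k₂/(k₂−k₁)].
= (0.131/0.405)^(0.405/(0.405−0.131)) = (0.3235)^(1.478) = 0.1886.
C_{R,max} = 0.1886×5.84 = 1.10 mol/dm³.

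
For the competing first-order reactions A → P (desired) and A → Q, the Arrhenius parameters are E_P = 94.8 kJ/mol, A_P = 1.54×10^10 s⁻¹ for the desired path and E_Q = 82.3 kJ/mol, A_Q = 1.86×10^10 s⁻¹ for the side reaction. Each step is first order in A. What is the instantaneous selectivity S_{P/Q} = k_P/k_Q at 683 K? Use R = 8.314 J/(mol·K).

0.0916

k_P/k_Q = (A_P/A_Q)·exp[−(E_P−E_Q)/(RT)] = (A_P/A_Q)·exp[(E_Q−E_P)/(RT)].
(E_Q−E_P)/(RT) = (82.3−94.8)×10³/(8.314×683) = -12500/5678 = -2.201.
k_P/k_Q = (1.54×10^10/1.86×10^10)·exp(-2.201) = 0.8280 × 0.1107 = 0.0916.
Since E_P > E_Q, raising the temperature improves selectivity toward P.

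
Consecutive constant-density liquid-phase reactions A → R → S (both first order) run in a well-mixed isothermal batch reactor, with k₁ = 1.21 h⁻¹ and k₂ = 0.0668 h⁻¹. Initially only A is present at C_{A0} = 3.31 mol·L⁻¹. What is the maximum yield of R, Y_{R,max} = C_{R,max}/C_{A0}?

0.844

For a first-order series the maximum intermediate yield is C_{R,max}/C_{A0} = (k₁/k₂)^[k₂/(k₂−k₁)].
= (1.21/0.0668)^(0.0668/(0.0668−1.21)) = (18.11)^(-0.05843) = 0.8443.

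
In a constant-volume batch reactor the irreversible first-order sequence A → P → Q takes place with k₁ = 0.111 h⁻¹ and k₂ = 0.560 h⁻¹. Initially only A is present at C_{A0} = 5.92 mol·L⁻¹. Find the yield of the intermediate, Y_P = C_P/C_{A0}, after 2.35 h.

For first-order series with pure A initially, C_P(t) = k₁C_{A0}/(k₂−k₁)·(e^(−k₁t) − e^(−k₂t)).
e^(−k₁t) = e^(−0.111×2.35) = e^(−0.2609) = 0.7704; e^(−k₂t) = e^(−1.316) = 0.2682.
C_P = 0.111×5.92/(0.560−0.111) × (0.7704−0.2682) = 1.464×0.5022 = 0.7350 mol·L⁻¹.
Y_P = C_P/C_{A0} = 0.7350/5.92 = 0.124.

0.124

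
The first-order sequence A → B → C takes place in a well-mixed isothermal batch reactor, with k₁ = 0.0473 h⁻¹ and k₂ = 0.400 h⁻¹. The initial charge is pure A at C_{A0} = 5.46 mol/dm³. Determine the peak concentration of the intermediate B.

0.485 mol/dm³

At the optimum, C_{B,max}/C_{A0} = (k₁/k₂)^[k₂/(k₂−k₁)].
= (0.0473/0.400)^(0.400/(0.400−0.0473)) = (0.1182)^(1.134) = 0.08881.
C_{B,max} = 0.08881×5.46 = 0.485 mol/dm³.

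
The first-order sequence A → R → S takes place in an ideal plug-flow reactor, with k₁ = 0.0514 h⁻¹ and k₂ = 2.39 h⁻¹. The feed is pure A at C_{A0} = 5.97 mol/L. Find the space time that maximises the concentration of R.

1.64 h

The intermediate peaks when r₁ = r₂, i.e. k₁e^(−k₁τ) = k₂e^(−k₂τ), giving τ_opt = ln(k₂/k₁)/(k₂−k₁).
= ln(2.39/0.0514)/(2.39−0.0514) = ln(46.50)/2.339 = 3.839/2.339 = 1.64 h.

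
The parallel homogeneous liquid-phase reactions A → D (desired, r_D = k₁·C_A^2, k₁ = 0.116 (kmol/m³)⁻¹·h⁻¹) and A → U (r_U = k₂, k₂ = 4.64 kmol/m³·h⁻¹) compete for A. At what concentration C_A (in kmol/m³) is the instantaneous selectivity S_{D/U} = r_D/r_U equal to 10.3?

20.3 kmol/m³

S_{D/U} = (k₁/k₂)·C_A^2 ⇒ C_A = (S·k₂/k₁)^(0.5).
= (10.3×4.64/0.116)^(0.5) = (412.0)^(0.5) = 20.3 kmol/m³.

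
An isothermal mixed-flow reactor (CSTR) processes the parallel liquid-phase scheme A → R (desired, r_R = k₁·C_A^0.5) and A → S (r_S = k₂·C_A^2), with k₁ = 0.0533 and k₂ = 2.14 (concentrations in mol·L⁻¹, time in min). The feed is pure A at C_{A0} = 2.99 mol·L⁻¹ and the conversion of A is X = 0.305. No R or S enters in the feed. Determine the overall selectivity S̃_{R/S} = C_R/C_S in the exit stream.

Exit C_A = C_{A0}(1−X) = 2.99×0.695 = 2.078 mol·L⁻¹.
Rates in a CSTR are evaluated at the outlet concentration: r_R = 0.0533×2.078^0.5 = 0.07683, r_S = 2.14×2.078^2 = 9.241.
Overall selectivity = C_R/C_S = r_Rτ/(r_Sτ) = r_R/r_S = 0.00831.

0.00831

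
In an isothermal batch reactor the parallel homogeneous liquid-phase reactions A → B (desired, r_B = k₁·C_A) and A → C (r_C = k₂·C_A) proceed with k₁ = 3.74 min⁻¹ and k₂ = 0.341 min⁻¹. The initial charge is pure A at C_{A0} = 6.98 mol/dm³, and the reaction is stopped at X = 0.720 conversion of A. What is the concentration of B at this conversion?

C_A = C_{A0}(1−X) = 1.954 mol/dm³.
Both paths are first order in A, so the instantaneous fraction to B is constant: dC_B/d(−C_A) = k₁/(k₁+k₂) = 0.9164.
C_B = 0.9164·(C_{A0}−C_A) = 0.9164×5.026 = 4.61 mol/dm³.

4.61 mol/dm³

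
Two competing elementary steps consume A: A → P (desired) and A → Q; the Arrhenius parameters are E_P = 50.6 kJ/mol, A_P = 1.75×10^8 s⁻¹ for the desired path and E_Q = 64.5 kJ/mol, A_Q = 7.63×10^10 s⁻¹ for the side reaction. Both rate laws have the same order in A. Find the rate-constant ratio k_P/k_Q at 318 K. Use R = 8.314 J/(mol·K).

0.440

With equal orders, S_{P/Q} = k_P/k_Q = (A_P/A_Q)·exp[(E_Q−E_P)/(RT)].
(E_Q−E_P)/(RT) = (64.5−50.6)×10³/(8.314×318) = 13900/2644 = 5.257.
k_P/k_Q = (1.75×10^8/7.63×10^10)·exp(5.257) = 0.002294 × 192.0 = 0.440.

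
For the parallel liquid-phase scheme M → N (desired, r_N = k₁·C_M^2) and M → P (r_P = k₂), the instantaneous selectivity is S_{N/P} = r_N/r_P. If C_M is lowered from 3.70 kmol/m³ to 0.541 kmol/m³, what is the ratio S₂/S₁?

0.0214

S_{N/P} = (k₁/k₂)·C_M^2, so S₂/S₁ = (C_{M,2}/C_{M,1})^2.
= (0.541/3.70)^2 = (0.1462)^2 = 0.0214.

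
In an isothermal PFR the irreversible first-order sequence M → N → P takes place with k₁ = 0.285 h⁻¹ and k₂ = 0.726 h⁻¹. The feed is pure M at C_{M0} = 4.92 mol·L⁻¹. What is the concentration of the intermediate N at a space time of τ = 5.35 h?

The intermediate concentration in a first-order A→B→C sequence is C_N = k₁C_{M0}(e^(−k₁τ) − e^(−k₂τ))/(k₂−k₁).
e^(−k₁τ) = e^(−0.285×5.35) = e^(−1.525) = 0.2177; e^(−k₂τ) = e^(−3.884) = 0.02057.
C_N = 0.285×4.92/(0.726−0.285) × (0.2177−0.02057) = 3.180×0.1971 = 0.6267 mol·L⁻¹.

0.627 mol·L⁻¹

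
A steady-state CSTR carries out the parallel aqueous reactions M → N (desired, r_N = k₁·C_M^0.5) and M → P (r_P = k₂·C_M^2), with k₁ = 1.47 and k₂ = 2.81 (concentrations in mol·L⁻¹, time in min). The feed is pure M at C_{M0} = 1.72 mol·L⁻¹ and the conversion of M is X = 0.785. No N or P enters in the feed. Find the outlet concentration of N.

Exit C_M = C_{M0}(1−X) = 1.72×0.215 = 0.3698 mol·L⁻¹.
A CSTR operates uniformly at the exit composition, giving r_N = 0.8939 and r_P = 0.3843 (each k·C_M^n at C_M = 0.3698).
Fraction of consumed M going to N: r_N/(r_N+r_P) = 0.6994.
C_N = 0.6994·C_{M0}·X = 0.6994×1.72×0.785 = 0.944 mol·L⁻¹.

0.944 mol·L⁻¹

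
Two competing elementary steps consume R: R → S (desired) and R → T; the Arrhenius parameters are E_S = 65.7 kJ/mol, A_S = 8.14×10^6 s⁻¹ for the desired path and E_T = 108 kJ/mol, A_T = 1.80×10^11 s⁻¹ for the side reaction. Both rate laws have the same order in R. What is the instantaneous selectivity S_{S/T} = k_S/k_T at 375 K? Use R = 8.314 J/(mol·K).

Since both paths have the same order in R, the concentration cancels and S_{S/T} = k_S/k_T = (A_S/A_T)·exp[(E_T−E_S)/(RT)].
(E_T−E_S)/(RT) = (108−65.7)×10³/(8.314×375) = 42300/3118 = 13.57.
k_S/k_T = (8.14×10^6/1.80×10^11)·exp(13.57) = 4.522×10^-5 × 7.803×10^5 = 35.3.

35.3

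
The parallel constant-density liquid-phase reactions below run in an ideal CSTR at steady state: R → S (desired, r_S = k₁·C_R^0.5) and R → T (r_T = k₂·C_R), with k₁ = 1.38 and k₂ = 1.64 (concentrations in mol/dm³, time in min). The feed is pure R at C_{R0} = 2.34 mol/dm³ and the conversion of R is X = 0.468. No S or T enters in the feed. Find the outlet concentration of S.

0.471 mol/dm³

Exit C_R = C_{R0}(1−X) = 2.34×0.532 = 1.245 mol/dm³.
In a CSTR the entire volume is at exit conditions, so r_S = 1.38×1.245^0.5 = 1.540 and r_T = 1.64×1.245 = 2.042.
Fraction of consumed R going to S: r_S/(r_S+r_T) = 0.4299.
C_S = 0.4299·C_{R0}·X = 0.4299×2.34×0.468 = 0.471 mol/dm³.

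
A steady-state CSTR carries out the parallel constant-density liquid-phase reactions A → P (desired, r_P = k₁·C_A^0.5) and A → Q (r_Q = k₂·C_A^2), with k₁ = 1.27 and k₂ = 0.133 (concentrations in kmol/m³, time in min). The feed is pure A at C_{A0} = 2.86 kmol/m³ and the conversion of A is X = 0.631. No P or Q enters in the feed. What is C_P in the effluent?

Exit C_A = C_{A0}(1−X) = 2.86×0.369 = 1.055 kmol/m³.
In a CSTR the entire volume is at exit conditions, so r_P = 1.27×1.055^0.5 = 1.305 and r_Q = 0.133×1.055^2 = 0.1481.
Fraction of consumed A going to P: r_P/(r_P+r_Q) = 0.8980.
C_P = 0.8980·C_{A0}·X = 0.8980×2.86×0.631 = 1.62 kmol/m³.

1.62 kmol/m³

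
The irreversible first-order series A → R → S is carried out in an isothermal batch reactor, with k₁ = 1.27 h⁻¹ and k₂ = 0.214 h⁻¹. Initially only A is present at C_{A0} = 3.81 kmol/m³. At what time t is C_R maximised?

1.69 h

The intermediate peaks when r₁ = r₂, i.e. k₁e^(−k₁t) = k₂e^(−k₂t), giving t_opt = ln(k₂/k₁)/(k₂−k₁).
= ln(0.214/1.27)/(0.214−1.27) = ln(0.1685)/-1.056 = -1.781/-1.056 = 1.69 h.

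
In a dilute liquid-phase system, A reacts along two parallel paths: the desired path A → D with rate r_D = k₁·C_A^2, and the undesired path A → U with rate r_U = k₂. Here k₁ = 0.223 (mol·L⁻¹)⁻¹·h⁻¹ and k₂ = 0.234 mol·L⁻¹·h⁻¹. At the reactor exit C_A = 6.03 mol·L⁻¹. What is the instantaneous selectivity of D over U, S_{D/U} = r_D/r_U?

34.7

S_{D/U} = r_D/r_U = (k₁·C_A^2)/(k₂) = (k₁/k₂)·C_A^2.
= (0.223×6.030^2) / (0.234) = 8.108/0.2340 = 34.7.
Since the desired path is higher order in A, keeping C_A high (PFR or concentrated feed) favours D.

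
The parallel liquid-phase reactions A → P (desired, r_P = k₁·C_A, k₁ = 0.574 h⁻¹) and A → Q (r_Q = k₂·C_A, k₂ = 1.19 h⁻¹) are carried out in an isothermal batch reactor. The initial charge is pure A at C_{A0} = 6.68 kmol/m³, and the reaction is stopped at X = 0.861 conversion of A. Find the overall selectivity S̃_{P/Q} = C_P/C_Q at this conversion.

C_A = C_{A0}(1−X) = 0.9285 kmol/m³.
Both paths are first order in A, so the instantaneous fraction to P is constant: dC_P/d(−C_A) = k₁/(k₁+k₂) = 0.3254.
C_P = 0.3254·(C_{A0}−C_A) = 0.3254×5.751 = 1.87 kmol/m³.
C_Q = (C_{A0}−C_A)−C_P = 3.880 kmol/m³; S̃_{P/Q} = 1.872/3.880 = 0.482.

0.482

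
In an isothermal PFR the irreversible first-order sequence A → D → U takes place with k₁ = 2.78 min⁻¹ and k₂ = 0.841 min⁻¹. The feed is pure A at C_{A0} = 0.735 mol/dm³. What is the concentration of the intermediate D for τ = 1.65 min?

Solving the coupled first-order balances gives C_D(τ) = [k₁/(k₂−k₁)]·C_{A0}·(e^(−k₁τ) − e^(−k₂τ)).
e^(−k₁τ) = e^(−2.78×1.65) = e^(−4.587) = 0.01018; e^(−k₂τ) = e^(−1.388) = 0.2497.
C_D = 2.78×0.735/(0.841−2.78) × (0.01018−0.2497) = (-1.054)×(-0.2395) = 0.2524 mol/dm³.

0.252 mol/dm³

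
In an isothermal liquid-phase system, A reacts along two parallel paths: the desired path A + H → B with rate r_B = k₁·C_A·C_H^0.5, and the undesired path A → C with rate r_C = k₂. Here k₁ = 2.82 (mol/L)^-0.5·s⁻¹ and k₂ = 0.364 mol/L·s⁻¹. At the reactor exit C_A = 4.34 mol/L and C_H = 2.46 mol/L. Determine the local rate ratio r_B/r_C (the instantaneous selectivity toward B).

52.7

S_{B/C} = r_B/r_C = (k₁·C_A·C_H^0.5)/(k₂) = (k₁/k₂)·C_A·C_H^0.5.
= (2.82×4.340×2.460^0.5) / (0.364) = 19.20/0.3640 = 52.7.
Since the desired path is higher order in A, keeping C_A high (PFR or concentrated feed) favours B.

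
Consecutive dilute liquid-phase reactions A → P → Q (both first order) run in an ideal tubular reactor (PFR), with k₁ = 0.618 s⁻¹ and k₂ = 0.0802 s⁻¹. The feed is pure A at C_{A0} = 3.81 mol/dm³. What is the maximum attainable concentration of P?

2.81 mol/dm³

Evaluating C_P at τ_opt = ln(k₂/k₁)/(k₂−k₁) gives C_{P,max}/C_{A0} = (k₁/k₂)^[k₂/(k₂−k₁)].
= (0.618/0.0802)^(0.0802/(0.0802−0.618)) = (7.706)^(-0.1491) = 0.7375.
C_{P,max} = 0.7375×3.81 = 2.81 mol/dm³.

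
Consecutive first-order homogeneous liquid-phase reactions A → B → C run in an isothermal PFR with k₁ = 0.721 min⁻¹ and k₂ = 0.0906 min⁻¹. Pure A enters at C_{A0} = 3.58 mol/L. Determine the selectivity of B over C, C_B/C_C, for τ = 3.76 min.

3.76

Solving the coupled first-order balances gives C_B(τ) = [k₁/(k₂−k₁)]·C_{A0}·(e^(−k₁τ) − e^(−k₂τ)).
e^(−k₁τ) = e^(−0.721×3.76) = e^(−2.711) = 0.06647; e^(−k₂τ) = e^(−0.3407) = 0.7113.
C_B = 0.721×3.58/(0.0906−0.721) × (0.06647−0.7113) = (-4.095)×(-0.6448) = 2.640 mol/L.
C_A = C_{A0}e^(−k₁τ) = 0.2380 mol/L, so C_C = C_{A0}−C_A−C_B = 0.7018 mol/L; C_B/C_C = 3.76.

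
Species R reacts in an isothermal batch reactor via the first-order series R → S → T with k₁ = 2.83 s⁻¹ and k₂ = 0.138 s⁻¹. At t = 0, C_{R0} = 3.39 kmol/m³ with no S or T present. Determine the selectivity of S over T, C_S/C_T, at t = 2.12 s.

For first-order series with pure R initially, C_S(t) = k₁C_{R0}/(k₂−k₁)·(e^(−k₁t) − e^(−k₂t)).
e^(−k₁t) = e^(−2.83×2.12) = e^(−6.000) = 0.002480; e^(−k₂t) = e^(−0.2926) = 0.7464.
C_S = 2.83×3.39/(0.138−2.83) × (0.002480−0.7464) = (-3.564)×(-0.7439) = 2.651 kmol/m³.
C_R = C_{R0}e^(−k₁t) = 0.008406 kmol/m³, so C_T = C_{R0}−C_R−C_S = 0.7306 kmol/m³; C_S/C_T = 3.63.

3.63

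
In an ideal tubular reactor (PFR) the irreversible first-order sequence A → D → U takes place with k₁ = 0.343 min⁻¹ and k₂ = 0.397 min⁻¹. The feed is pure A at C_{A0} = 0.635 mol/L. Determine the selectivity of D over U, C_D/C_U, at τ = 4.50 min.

0.593

For first-order series with pure A initially, C_D(τ) = k₁C_{A0}/(k₂−k₁)·(e^(−k₁τ) − e^(−k₂τ)).
e^(−k₁τ) = e^(−0.343×4.50) = e^(−1.544) = 0.2136; e^(−k₂τ) = e^(−1.787) = 0.1675.
C_D = 0.343×0.635/(0.397−0.343) × (0.2136−0.1675) = 4.033×0.04609 = 0.1859 mol/L.
C_A = C_{A0}e^(−k₁τ) = 0.1357 mol/L, so C_U = C_{A0}−C_A−C_D = 0.3135 mol/L; C_D/C_U = 0.593.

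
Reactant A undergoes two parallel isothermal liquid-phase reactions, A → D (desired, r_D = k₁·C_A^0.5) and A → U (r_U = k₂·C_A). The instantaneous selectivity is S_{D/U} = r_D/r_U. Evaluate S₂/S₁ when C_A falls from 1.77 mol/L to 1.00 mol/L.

1.33

S_{D/U} = (k₁/k₂)·C_A^-0.5, so S₂/S₁ = (C_{A,2}/C_{A,1})^-0.5.
= (1.00/1.77)^(-0.5) = (0.5650)^(-0.5) = 1.33.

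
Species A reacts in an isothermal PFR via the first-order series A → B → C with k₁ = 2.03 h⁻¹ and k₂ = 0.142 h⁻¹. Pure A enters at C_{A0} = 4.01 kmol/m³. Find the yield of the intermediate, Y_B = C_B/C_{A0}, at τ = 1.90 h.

0.798

For first-order series with pure A initially, C_B(τ) = k₁C_{A0}/(k₂−k₁)·(e^(−k₁τ) − e^(−k₂τ)).
e^(−k₁τ) = e^(−2.03×1.90) = e^(−3.857) = 0.02113; e^(−k₂τ) = e^(−0.2698) = 0.7635.
C_B = 2.03×4.01/(0.142−2.03) × (0.02113−0.7635) = (-4.312)×(-0.7424) = 3.201 kmol/m³.
Y_B = C_B/C_{A0} = 3.201/4.01 = 0.798.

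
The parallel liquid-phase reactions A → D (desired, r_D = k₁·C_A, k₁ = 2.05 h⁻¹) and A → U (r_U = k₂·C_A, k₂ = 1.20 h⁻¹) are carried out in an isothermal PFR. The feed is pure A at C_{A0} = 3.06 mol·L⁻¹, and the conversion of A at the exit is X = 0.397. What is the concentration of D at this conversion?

C_A = C_{A0}(1−X) = 1.845 mol·L⁻¹.
Both paths are first order in A, so the instantaneous fraction to D is constant: dC_D/d(−C_A) = k₁/(k₁+k₂) = 0.6308.
C_D = 0.6308·(C_{A0}−C_A) = 0.6308×1.215 = 0.766 mol·L⁻¹.

0.766 mol·L⁻¹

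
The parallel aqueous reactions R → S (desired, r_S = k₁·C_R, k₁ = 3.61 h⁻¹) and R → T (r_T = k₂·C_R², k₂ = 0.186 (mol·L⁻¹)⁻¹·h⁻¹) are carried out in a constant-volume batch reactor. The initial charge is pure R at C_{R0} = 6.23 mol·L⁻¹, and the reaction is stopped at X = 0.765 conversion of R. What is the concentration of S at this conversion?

3.99 mol·L⁻¹

C_R = C_{R0}(1−X) = 1.464 mol·L⁻¹.
Along a PFR/batch, dC_S/dC_R = −r_S/(r_S+r_T) = −k₁/(k₁+k₂·C_R).
Integrating from C_{R0} to C_R: C_S = (3.61/0.186)·ln[(3.61+0.186·6.23)/(3.61+0.186·1.46)] = 19.41·ln(4.769/3.882) = 3.992 mol·L⁻¹.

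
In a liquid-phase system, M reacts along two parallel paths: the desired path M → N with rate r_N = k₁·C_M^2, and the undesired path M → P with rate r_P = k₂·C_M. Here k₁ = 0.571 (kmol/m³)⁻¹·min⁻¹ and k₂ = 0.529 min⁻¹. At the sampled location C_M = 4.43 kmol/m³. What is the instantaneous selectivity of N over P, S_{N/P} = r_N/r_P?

4.78

S_{N/P} = r_N/r_P = (k₁·C_M^2)/(k₂·C_M) = (k₁/k₂)·C_M.
= (0.571×4.430^2) / (0.529×4.430) = 11.21/2.343 = 4.78.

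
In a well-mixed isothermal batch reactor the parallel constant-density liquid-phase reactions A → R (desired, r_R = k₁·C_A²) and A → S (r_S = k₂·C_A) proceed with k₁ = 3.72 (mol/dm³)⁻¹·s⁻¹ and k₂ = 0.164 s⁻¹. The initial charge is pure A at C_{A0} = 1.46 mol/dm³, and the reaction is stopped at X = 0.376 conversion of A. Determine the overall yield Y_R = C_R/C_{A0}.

0.362

C_A = C_{A0}(1−X) = 0.9110 mol/dm³.
Along a PFR/batch, dC_S/dC_A = −r_S/(r_R+r_S) = −k₂/(k₂+k₁·C_A).
Integrating from C_{A0} to C_A: C_S = (0.164/3.72)·ln[(0.164+3.72·1.46)/(0.164+3.72·0.911)] = 0.04409·ln(5.595/3.553) = 0.02002 mol/dm³.
Then C_R = (C_{A0}−C_A) − C_S = 0.5490 − 0.02002 = 0.5289 mol/dm³.
Y_R = C_R/C_{A0} = 0.5289/1.46 = 0.362.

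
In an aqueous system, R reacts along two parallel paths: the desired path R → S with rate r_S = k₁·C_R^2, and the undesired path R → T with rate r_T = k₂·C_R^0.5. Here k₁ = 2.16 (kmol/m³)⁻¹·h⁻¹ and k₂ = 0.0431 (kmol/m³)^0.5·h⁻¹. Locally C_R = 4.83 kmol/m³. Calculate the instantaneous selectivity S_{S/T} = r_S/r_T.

S_{S/T} = r_S/r_T = (k₁·C_R^2)/(k₂·C_R^0.5) = (k₁/k₂)·C_R^1.5.
= (2.16×4.830^2) / (0.0431×4.830^0.5) = 50.39/0.09472 = 532.

532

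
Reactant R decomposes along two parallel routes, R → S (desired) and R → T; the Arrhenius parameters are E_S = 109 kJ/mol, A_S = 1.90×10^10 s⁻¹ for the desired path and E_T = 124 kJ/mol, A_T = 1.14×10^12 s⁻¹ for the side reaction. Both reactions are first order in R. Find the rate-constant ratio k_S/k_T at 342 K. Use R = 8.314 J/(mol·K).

With equal orders, S_{S/T} = k_S/k_T = (A_S/A_T)·exp[(E_T−E_S)/(RT)].
(E_T−E_S)/(RT) = (124−109)×10³/(8.314×342) = 15000/2843 = 5.275.
k_S/k_T = (1.90×10^10/1.14×10^12)·exp(5.275) = 0.01667 × 195.5 = 3.26.

3.26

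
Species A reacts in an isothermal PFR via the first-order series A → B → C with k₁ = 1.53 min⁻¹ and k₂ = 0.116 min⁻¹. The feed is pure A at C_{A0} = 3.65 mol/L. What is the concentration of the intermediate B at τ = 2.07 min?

For first-order series with pure A initially, C_B(τ) = k₁C_{A0}/(k₂−k₁)·(e^(−k₁τ) − e^(−k₂τ)).
e^(−k₁τ) = e^(−1.53×2.07) = e^(−3.167) = 0.04213; e^(−k₂τ) = e^(−0.2401) = 0.7865.
C_B = 1.53×3.65/(0.116−1.53) × (0.04213−0.7865) = (-3.949)×(-0.7444) = 2.940 mol/L.

2.94 mol/L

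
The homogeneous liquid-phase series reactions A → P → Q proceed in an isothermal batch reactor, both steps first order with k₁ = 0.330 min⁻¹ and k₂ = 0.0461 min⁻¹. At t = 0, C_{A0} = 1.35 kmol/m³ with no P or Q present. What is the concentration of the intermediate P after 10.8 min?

0.909 kmol/m³

The intermediate concentration in a first-order A→B→C sequence is C_P = k₁C_{A0}(e^(−k₁t) − e^(−k₂t))/(k₂−k₁).
e^(−k₁t) = e^(−0.330×10.8) = e^(−3.564) = 0.02833; e^(−k₂t) = e^(−0.4979) = 0.6078.
C_P = 0.330×1.35/(0.0461−0.330) × (0.02833−0.6078) = (-1.569)×(-0.5795) = 0.9093 kmol/m³.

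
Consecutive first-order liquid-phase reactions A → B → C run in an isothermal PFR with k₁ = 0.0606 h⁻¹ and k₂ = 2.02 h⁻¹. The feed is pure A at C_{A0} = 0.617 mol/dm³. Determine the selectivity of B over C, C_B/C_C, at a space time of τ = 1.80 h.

The intermediate concentration in a first-order A→B→C sequence is C_B = k₁C_{A0}(e^(−k₁τ) − e^(−k₂τ))/(k₂−k₁).
e^(−k₁τ) = e^(−0.0606×1.80) = e^(−0.1091) = 0.8967; e^(−k₂τ) = e^(−3.636) = 0.02636.
C_B = 0.0606×0.617/(2.02−0.0606) × (0.8967−0.02636) = 0.01908×0.8703 = 0.01661 mol/dm³.
C_A = C_{A0}e^(−k₁τ) = 0.5532 mol/dm³, so C_C = C_{A0}−C_A−C_B = 0.04715 mol/dm³; C_B/C_C = 0.352.

0.352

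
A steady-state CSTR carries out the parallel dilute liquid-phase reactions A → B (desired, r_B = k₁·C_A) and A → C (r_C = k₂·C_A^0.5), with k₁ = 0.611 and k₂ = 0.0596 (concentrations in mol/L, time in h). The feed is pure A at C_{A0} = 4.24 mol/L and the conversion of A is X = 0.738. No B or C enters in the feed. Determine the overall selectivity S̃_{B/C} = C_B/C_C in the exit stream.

Exit C_A = C_{A0}(1−X) = 4.24×0.262 = 1.111 mol/L.
A CSTR operates uniformly at the exit composition, giving r_B = 0.6787 and r_C = 0.06282 (each k·C_A^n at C_A = 1.111).
Overall selectivity = C_B/C_C = r_Bτ/(r_Cτ) = r_B/r_C = 10.8.

10.8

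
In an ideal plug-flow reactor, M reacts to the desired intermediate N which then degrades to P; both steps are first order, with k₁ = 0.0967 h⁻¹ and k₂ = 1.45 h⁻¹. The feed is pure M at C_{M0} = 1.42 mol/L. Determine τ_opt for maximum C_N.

Setting dC_N/dτ = 0 gives τ_opt = ln(k₂/k₁)/(k₂−k₁).
= ln(1.45/0.0967)/(1.45−0.0967) = ln(14.99)/1.353 = 2.708/1.353 = 2.00 h.

2.00 h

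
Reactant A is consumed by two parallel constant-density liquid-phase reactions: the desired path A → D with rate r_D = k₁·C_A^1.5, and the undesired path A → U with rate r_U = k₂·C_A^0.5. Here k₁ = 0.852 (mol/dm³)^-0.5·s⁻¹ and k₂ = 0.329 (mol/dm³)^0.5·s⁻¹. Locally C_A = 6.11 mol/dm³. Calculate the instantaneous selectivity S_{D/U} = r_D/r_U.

S_{D/U} = r_D/r_U = (k₁·C_A^1.5)/(k₂·C_A^0.5) = (k₁/k₂)·C_A.
= (0.852×6.110^1.5) / (0.329×6.110^0.5) = 12.87/0.8132 = 15.8.

15.8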